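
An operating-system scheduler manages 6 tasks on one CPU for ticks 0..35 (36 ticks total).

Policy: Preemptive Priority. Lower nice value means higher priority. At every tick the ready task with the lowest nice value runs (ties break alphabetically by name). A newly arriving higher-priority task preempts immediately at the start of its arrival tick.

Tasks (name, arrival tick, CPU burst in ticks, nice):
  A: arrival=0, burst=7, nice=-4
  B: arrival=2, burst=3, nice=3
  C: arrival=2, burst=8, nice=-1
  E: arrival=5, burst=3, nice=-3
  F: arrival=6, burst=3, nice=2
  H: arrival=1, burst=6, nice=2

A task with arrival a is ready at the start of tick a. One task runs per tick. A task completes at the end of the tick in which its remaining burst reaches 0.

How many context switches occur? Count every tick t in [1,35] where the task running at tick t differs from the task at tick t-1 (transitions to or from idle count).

context switches = 6

t=0: ready={A} → run A
t=1: ready={A,H} → run A
t=2: ready={A,B,C,H} → run A
t=3: ready={A,B,C,H} → run A
t=4: ready={A,B,C,H} → run A
t=5: ready={A,B,C,E,H} → run A
t=6: ready={A,B,C,E,F,H} → run A
t=7: ready={B,C,E,F,H} → run E
t=8: ready={B,C,E,F,H} → run E
t=9: ready={B,C,E,F,H} → run E
t=10: ready={B,C,F,H} → run C
t=11: ready={B,C,F,H} → run C
t=12: ready={B,C,F,H} → run C
t=13: ready={B,C,F,H} → run C
t=14: ready={B,C,F,H} → run C
t=15: ready={B,C,F,H} → run C
t=16: ready={B,C,F,H} → run C
t=17: ready={B,C,F,H} → run C
t=18: ready={B,F,H} → run F
t=19: ready={B,F,H} → run F
t=20: ready={B,F,H} → run F
t=21: ready={B,H} → run H
t=22: ready={B,H} → run H
t=23: ready={B,H} → run H
t=24: ready={B,H} → run H
t=25: ready={B,H} → run H
t=26: ready={B,H} → run H
t=27: ready={B} → run B
t=28: ready={B} → run B
t=29: ready={B} → run B
t=30: (idle)
t=31: (idle)
t=32: (idle)
t=33: (idle)
t=34: (idle)
t=35: (idle)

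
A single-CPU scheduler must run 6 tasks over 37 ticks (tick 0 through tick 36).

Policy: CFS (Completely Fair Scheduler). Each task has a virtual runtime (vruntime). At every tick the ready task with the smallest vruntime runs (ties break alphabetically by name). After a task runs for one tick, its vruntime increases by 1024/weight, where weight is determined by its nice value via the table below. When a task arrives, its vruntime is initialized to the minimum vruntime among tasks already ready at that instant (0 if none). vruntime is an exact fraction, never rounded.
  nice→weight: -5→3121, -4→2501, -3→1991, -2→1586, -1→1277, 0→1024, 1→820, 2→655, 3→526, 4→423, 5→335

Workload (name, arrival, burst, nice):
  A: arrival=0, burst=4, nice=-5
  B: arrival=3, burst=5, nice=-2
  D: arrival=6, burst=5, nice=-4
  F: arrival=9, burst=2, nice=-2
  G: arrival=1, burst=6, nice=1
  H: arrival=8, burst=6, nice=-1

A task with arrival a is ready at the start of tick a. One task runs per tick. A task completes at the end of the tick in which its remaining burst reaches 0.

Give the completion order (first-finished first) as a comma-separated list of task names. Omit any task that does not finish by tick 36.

completion order = A, F, D, B, H, G

t=0: vr[A=0] → run A
t=1: vr[A=1024/3121 G=1024/3121] → run A
t=2: vr[A=2048/3121 G=1024/3121] → run G
t=3: vr[A=2048/3121 B=2048/3121 G=1008896/639805] → run A
t=4: vr[A=3072/3121 B=2048/3121 G=1008896/639805] → run B
t=5: vr[A=3072/3121 B=3222016/2474953 G=1008896/639805] → run A
t=6: vr[B=3222016/2474953 D=3222016/2474953 G=1008896/639805] → run B
t=7: vr[B=4819968/2474953 D=3222016/2474953 G=1008896/639805] → run D
t=8: vr[B=4819968/2474953 D=173649408/101473073 G=1008896/639805 H=1008896/639805] → run G
t=9: vr[B=4819968/2474953 D=173649408/101473073 F=1008896/639805 G=1807872/639805 H=1008896/639805] → run F
t=10: vr[B=4819968/2474953 D=173649408/101473073 F=1127634688/507365365 G=1807872/639805 H=1008896/639805] → run H
t=11: vr[B=4819968/2474953 D=173649408/101473073 F=1127634688/507365365 G=1807872/639805 H=1943520512/817030985] → run D
t=12: vr[B=4819968/2474953 D=215196160/101473073 F=1127634688/507365365 G=1807872/639805 H=1943520512/817030985] → run B
t=13: vr[B=6417920/2474953 D=215196160/101473073 F=1127634688/507365365 G=1807872/639805 H=1943520512/817030985] → run D
t=14: vr[B=6417920/2474953 D=256742912/101473073 F=1127634688/507365365 G=1807872/639805 H=1943520512/817030985] → run F
t=15: vr[B=6417920/2474953 D=256742912/101473073 G=1807872/639805 H=1943520512/817030985] → run H
t=16: vr[B=6417920/2474953 D=256742912/101473073 G=1807872/639805 H=2598680832/817030985] → run D
t=17: vr[B=6417920/2474953 D=298289664/101473073 G=1807872/639805 H=2598680832/817030985] → run B
t=18: vr[B=8015872/2474953 D=298289664/101473073 G=1807872/639805 H=2598680832/817030985] → run G
t=19: vr[B=8015872/2474953 D=298289664/101473073 G=2606848/639805 H=2598680832/817030985] → run D
t=20: vr[B=8015872/2474953 G=2606848/639805 H=2598680832/817030985] → run H
t=21: vr[B=8015872/2474953 G=2606848/639805 H=3253841152/817030985] → run B
t=22: vr[G=2606848/639805 H=3253841152/817030985] → run H
t=23: vr[G=2606848/639805 H=3909001472/817030985] → run G
t=24: vr[G=3405824/639805 H=3909001472/817030985] → run H
t=25: vr[G=3405824/639805 H=4564161792/817030985] → run G
t=26: vr[G=840960/127961 H=4564161792/817030985] → run H
t=27: vr[G=840960/127961] → run G
t=28: (idle)
t=29: (idle)
t=30: (idle)
t=31: (idle)
t=32: (idle)
t=33: (idle)
t=34: (idle)
t=35: (idle)
t=36: (idle)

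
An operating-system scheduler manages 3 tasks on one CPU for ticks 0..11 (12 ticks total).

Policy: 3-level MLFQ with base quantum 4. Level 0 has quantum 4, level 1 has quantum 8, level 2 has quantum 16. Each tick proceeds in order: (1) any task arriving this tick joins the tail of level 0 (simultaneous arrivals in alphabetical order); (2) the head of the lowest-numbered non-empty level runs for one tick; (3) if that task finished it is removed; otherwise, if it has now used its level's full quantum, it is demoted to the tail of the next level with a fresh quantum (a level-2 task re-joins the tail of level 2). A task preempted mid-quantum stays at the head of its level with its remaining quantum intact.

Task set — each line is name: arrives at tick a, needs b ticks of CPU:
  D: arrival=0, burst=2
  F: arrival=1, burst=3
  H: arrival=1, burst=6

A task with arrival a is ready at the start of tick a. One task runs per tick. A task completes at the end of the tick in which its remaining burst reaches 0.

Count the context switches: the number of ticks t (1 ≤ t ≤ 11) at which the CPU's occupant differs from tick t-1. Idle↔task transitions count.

t=0: L0/L1/L2 = D/-/- → run D
t=1: L0/L1/L2 = DFH/-/- → run D
t=2: L0/L1/L2 = FH/-/- → run F
t=3: L0/L1/L2 = FH/-/- → run F
t=4: L0/L1/L2 = FH/-/- → run F
t=5: L0/L1/L2 = H/-/- → run H
t=6: L0/L1/L2 = H/-/- → run H
t=7: L0/L1/L2 = H/-/- → run H
t=8: L0/L1/L2 = H/-/- → run H
t=9: L0/L1/L2 = -/H/- → run H
t=10: L0/L1/L2 = -/H/- → run H
t=11: (idle)

context switches = 3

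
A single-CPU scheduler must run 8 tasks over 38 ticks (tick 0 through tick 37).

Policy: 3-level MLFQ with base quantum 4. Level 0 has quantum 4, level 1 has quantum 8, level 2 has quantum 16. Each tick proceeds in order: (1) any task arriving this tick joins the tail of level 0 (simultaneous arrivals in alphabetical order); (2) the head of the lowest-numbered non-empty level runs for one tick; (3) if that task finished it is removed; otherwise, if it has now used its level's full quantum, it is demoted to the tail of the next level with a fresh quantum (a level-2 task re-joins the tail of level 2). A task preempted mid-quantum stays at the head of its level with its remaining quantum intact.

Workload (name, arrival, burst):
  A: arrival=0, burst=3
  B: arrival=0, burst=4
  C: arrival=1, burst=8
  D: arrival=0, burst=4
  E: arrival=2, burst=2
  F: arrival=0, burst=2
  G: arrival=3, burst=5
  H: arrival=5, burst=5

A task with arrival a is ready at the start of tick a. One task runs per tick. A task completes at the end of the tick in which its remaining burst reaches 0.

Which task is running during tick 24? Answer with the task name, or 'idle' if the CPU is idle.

running at tick 24 = H

t=0: L0/L1/L2 = ABDF/-/- → run A
t=1: L0/L1/L2 = ABDFC/-/- → run A
t=2: L0/L1/L2 = ABDFCE/-/- → run A
t=3: L0/L1/L2 = BDFCEG/-/- → run B
t=4: L0/L1/L2 = BDFCEG/-/- → run B
t=5: L0/L1/L2 = BDFCEGH/-/- → run B
t=6: L0/L1/L2 = BDFCEGH/-/- → run B
t=7: L0/L1/L2 = DFCEGH/-/- → run D
t=8: L0/L1/L2 = DFCEGH/-/- → run D
t=9: L0/L1/L2 = DFCEGH/-/- → run D
t=10: L0/L1/L2 = DFCEGH/-/- → run D
t=11: L0/L1/L2 = FCEGH/-/- → run F
t=12: L0/L1/L2 = FCEGH/-/- → run F
t=13: L0/L1/L2 = CEGH/-/- → run C
t=14: L0/L1/L2 = CEGH/-/- → run C
t=15: L0/L1/L2 = CEGH/-/- → run C
t=16: L0/L1/L2 = CEGH/-/- → run C
t=17: L0/L1/L2 = EGH/C/- → run E
t=18: L0/L1/L2 = EGH/C/- → run E
t=19: L0/L1/L2 = GH/C/- → run G
t=20: L0/L1/L2 = GH/C/- → run G
t=21: L0/L1/L2 = GH/C/- → run G
t=22: L0/L1/L2 = GH/C/- → run G
t=23: L0/L1/L2 = H/CG/- → run H
t=24: L0/L1/L2 = H/CG/- → run H
t=25: L0/L1/L2 = H/CG/- → run H
t=26: L0/L1/L2 = H/CG/- → run H
t=27: L0/L1/L2 = -/CGH/- → run C
t=28: L0/L1/L2 = -/CGH/- → run C
t=29: L0/L1/L2 = -/CGH/- → run C
t=30: L0/L1/L2 = -/CGH/- → run C
t=31: L0/L1/L2 = -/GH/- → run G
t=32: L0/L1/L2 = -/H/- → run H
t=33: (idle)
t=34: (idle)
t=35: (idle)
t=36: (idle)
t=37: (idle)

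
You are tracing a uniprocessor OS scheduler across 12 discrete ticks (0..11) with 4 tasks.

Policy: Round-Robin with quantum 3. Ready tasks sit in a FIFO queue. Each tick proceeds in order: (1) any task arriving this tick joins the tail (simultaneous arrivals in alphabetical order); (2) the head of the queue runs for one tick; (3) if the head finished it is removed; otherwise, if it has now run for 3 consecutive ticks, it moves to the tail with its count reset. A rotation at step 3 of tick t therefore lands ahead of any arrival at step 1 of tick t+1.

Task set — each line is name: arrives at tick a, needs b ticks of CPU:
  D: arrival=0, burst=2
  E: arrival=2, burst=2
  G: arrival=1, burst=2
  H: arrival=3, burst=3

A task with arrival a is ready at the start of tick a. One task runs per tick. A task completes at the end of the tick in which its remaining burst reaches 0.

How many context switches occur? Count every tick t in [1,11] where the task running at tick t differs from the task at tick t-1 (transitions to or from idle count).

context switches = 4

t=0: queue=[D] q_used=0 → run D
t=1: queue=[D,G] q_used=1 → run D
t=2: queue=[G,E] q_used=0 → run G
t=3: queue=[G,E,H] q_used=1 → run G
t=4: queue=[E,H] q_used=0 → run E
t=5: queue=[E,H] q_used=1 → run E
t=6: queue=[H] q_used=0 → run H
t=7: queue=[H] q_used=1 → run H
t=8: queue=[H] q_used=2 → run H
t=9: (idle)
t=10: (idle)
t=11: (idle)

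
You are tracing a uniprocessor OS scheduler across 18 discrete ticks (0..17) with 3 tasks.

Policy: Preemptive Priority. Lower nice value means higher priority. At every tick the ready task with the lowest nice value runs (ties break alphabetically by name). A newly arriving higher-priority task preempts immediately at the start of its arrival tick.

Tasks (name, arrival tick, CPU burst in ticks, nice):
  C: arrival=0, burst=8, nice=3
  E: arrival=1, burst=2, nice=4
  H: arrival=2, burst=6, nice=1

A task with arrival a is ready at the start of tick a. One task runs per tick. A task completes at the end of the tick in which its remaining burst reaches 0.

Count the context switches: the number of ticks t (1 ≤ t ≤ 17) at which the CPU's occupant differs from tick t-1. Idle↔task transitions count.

t=0: ready={C} → run C
t=1: ready={C,E} → run C
t=2: ready={C,E,H} → run H
t=3: ready={C,E,H} → run H
t=4: ready={C,E,H} → run H
t=5: ready={C,E,H} → run H
t=6: ready={C,E,H} → run H
t=7: ready={C,E,H} → run H
t=8: ready={C,E} → run C
t=9: ready={C,E} → run C
t=10: ready={C,E} → run C
t=11: ready={C,E} → run C
t=12: ready={C,E} → run C
t=13: ready={C,E} → run C
t=14: ready={E} → run E
t=15: ready={E} → run E
t=16: (idle)
t=17: (idle)

context switches = 4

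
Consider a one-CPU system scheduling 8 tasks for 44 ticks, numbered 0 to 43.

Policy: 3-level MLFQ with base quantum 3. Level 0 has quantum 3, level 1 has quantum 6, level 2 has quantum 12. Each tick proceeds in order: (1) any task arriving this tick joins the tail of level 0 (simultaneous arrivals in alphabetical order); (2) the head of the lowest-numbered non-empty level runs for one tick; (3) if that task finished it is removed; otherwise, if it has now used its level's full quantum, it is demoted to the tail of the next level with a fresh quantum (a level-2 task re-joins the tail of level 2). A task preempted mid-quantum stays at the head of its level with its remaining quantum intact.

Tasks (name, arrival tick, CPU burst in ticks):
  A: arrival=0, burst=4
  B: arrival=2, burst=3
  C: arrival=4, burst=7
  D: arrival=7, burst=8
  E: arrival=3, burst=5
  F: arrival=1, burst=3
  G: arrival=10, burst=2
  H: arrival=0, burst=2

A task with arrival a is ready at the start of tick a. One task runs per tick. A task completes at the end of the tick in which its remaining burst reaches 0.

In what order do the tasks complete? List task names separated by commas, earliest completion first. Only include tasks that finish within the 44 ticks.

t=0: L0/L1/L2 = AH/-/- → run A
t=1: L0/L1/L2 = AHF/-/- → run A
t=2: L0/L1/L2 = AHFB/-/- → run A
t=3: L0/L1/L2 = HFBE/A/- → run H
t=4: L0/L1/L2 = HFBEC/A/- → run H
t=5: L0/L1/L2 = FBEC/A/- → run F
t=6: L0/L1/L2 = FBEC/A/- → run F
t=7: L0/L1/L2 = FBECD/A/- → run F
t=8: L0/L1/L2 = BECD/A/- → run B
t=9: L0/L1/L2 = BECD/A/- → run B
t=10: L0/L1/L2 = BECDG/A/- → run B
t=11: L0/L1/L2 = ECDG/A/- → run E
t=12: L0/L1/L2 = ECDG/A/- → run E
t=13: L0/L1/L2 = ECDG/A/- → run E
t=14: L0/L1/L2 = CDG/AE/- → run C
t=15: L0/L1/L2 = CDG/AE/- → run C
t=16: L0/L1/L2 = CDG/AE/- → run C
t=17: L0/L1/L2 = DG/AEC/- → run D
t=18: L0/L1/L2 = DG/AEC/- → run D
t=19: L0/L1/L2 = DG/AEC/- → run D
t=20: L0/L1/L2 = G/AECD/- → run G
t=21: L0/L1/L2 = G/AECD/- → run G
t=22: L0/L1/L2 = -/AECD/- → run A
t=23: L0/L1/L2 = -/ECD/- → run E
t=24: L0/L1/L2 = -/ECD/- → run E
t=25: L0/L1/L2 = -/CD/- → run C
t=26: L0/L1/L2 = -/CD/- → run C
t=27: L0/L1/L2 = -/CD/- → run C
t=28: L0/L1/L2 = -/CD/- → run C
t=29: L0/L1/L2 = -/D/- → run D
t=30: L0/L1/L2 = -/D/- → run D
t=31: L0/L1/L2 = -/D/- → run D
t=32: L0/L1/L2 = -/D/- → run D
t=33: L0/L1/L2 = -/D/- → run D
t=34: (idle)
t=35: (idle)
t=36: (idle)
t=37: (idle)
t=38: (idle)
t=39: (idle)
t=40: (idle)
t=41: (idle)
t=42: (idle)
t=43: (idle)

completion order = H, F, B, G, A, E, C, D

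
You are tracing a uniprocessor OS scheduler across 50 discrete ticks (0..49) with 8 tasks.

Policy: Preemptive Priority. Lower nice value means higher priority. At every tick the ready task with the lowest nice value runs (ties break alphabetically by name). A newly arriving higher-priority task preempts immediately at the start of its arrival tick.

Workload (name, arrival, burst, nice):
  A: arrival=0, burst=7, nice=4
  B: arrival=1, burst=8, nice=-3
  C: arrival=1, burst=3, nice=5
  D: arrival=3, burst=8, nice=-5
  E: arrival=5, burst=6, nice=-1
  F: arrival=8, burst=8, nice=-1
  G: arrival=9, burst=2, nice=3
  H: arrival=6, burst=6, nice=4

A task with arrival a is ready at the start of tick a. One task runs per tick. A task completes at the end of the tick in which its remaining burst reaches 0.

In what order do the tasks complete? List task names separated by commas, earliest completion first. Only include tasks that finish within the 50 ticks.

t=0: ready={A} → run A
t=1: ready={A,B,C} → run B
t=2: ready={A,B,C} → run B
t=3: ready={A,B,C,D} → run D
t=4: ready={A,B,C,D} → run D
t=5: ready={A,B,C,D,E} → run D
t=6: ready={A,B,C,D,E,H} → run D
t=7: ready={A,B,C,D,E,H} → run D
t=8: ready={A,B,C,D,E,F,H} → run D
t=9: ready={A,B,C,D,E,F,G,H} → run D
t=10: ready={A,B,C,D,E,F,G,H} → run D
t=11: ready={A,B,C,E,F,G,H} → run B
t=12: ready={A,B,C,E,F,G,H} → run B
t=13: ready={A,B,C,E,F,G,H} → run B
t=14: ready={A,B,C,E,F,G,H} → run B
t=15: ready={A,B,C,E,F,G,H} → run B
t=16: ready={A,B,C,E,F,G,H} → run B
t=17: ready={A,C,E,F,G,H} → run E
t=18: ready={A,C,E,F,G,H} → run E
t=19: ready={A,C,E,F,G,H} → run E
t=20: ready={A,C,E,F,G,H} → run E
t=21: ready={A,C,E,F,G,H} → run E
t=22: ready={A,C,E,F,G,H} → run E
t=23: ready={A,C,F,G,H} → run F
t=24: ready={A,C,F,G,H} → run F
t=25: ready={A,C,F,G,H} → run F
t=26: ready={A,C,F,G,H} → run F
t=27: ready={A,C,F,G,H} → run F
t=28: ready={A,C,F,G,H} → run F
t=29: ready={A,C,F,G,H} → run F
t=30: ready={A,C,F,G,H} → run F
t=31: ready={A,C,G,H} → run G
t=32: ready={A,C,G,H} → run G
t=33: ready={A,C,H} → run A
t=34: ready={A,C,H} → run A
t=35: ready={A,C,H} → run A
t=36: ready={A,C,H} → run A
t=37: ready={A,C,H} → run A
t=38: ready={A,C,H} → run A
t=39: ready={C,H} → run H
t=40: ready={C,H} → run H
t=41: ready={C,H} → run H
t=42: ready={C,H} → run H
t=43: ready={C,H} → run H
t=44: ready={C,H} → run H
t=45: ready={C} → run C
t=46: ready={C} → run C
t=47: ready={C} → run C
t=48: (idle)
t=49: (idle)

completion order = D, B, E, F, G, A, H, C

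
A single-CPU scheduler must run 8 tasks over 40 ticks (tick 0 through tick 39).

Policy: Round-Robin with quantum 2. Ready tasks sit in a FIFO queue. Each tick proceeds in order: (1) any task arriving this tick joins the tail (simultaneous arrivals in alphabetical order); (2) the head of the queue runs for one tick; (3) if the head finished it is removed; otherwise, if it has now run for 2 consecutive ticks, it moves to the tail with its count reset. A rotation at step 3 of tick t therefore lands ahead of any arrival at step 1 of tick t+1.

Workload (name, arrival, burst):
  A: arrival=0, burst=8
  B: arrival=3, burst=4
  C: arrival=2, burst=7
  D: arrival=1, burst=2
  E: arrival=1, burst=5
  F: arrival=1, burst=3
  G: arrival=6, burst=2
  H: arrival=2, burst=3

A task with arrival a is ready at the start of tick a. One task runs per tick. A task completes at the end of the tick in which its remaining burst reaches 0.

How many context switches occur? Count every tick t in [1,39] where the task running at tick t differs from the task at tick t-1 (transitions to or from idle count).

t=0: queue=[A] q_used=0 → run A
t=1: queue=[A,D,E,F] q_used=1 → run A
t=2: queue=[D,E,F,A,C,H] q_used=0 → run D
t=3: queue=[D,E,F,A,C,H,B] q_used=1 → run D
t=4: queue=[E,F,A,C,H,B] q_used=0 → run E
t=5: queue=[E,F,A,C,H,B] q_used=1 → run E
t=6: queue=[F,A,C,H,B,E,G] q_used=0 → run F
t=7: queue=[F,A,C,H,B,E,G] q_used=1 → run F
t=8: queue=[A,C,H,B,E,G,F] q_used=0 → run A
t=9: queue=[A,C,H,B,E,G,F] q_used=1 → run A
t=10: queue=[C,H,B,E,G,F,A] q_used=0 → run C
t=11: queue=[C,H,B,E,G,F,A] q_used=1 → run C
t=12: queue=[H,B,E,G,F,A,C] q_used=0 → run H
t=13: queue=[H,B,E,G,F,A,C] q_used=1 → run H
t=14: queue=[B,E,G,F,A,C,H] q_used=0 → run B
t=15: queue=[B,E,G,F,A,C,H] q_used=1 → run B
t=16: queue=[E,G,F,A,C,H,B] q_used=0 → run E
t=17: queue=[E,G,F,A,C,H,B] q_used=1 → run E
t=18: queue=[G,F,A,C,H,B,E] q_used=0 → run G
t=19: queue=[G,F,A,C,H,B,E] q_used=1 → run G
t=20: queue=[F,A,C,H,B,E] q_used=0 → run F
t=21: queue=[A,C,H,B,E] q_used=0 → run A
t=22: queue=[A,C,H,B,E] q_used=1 → run A
t=23: queue=[C,H,B,E,A] q_used=0 → run C
t=24: queue=[C,H,B,E,A] q_used=1 → run C
t=25: queue=[H,B,E,A,C] q_used=0 → run H
t=26: queue=[B,E,A,C] q_used=0 → run B
t=27: queue=[B,E,A,C] q_used=1 → run B
t=28: queue=[E,A,C] q_used=0 → run E
t=29: queue=[A,C] q_used=0 → run A
t=30: queue=[A,C] q_used=1 → run A
t=31: queue=[C] q_used=0 → run C
t=32: queue=[C] q_used=1 → run C
t=33: queue=[C] q_used=0 → run C
t=34: (idle)
t=35: (idle)
t=36: (idle)
t=37: (idle)
t=38: (idle)
t=39: (idle)

context switches = 18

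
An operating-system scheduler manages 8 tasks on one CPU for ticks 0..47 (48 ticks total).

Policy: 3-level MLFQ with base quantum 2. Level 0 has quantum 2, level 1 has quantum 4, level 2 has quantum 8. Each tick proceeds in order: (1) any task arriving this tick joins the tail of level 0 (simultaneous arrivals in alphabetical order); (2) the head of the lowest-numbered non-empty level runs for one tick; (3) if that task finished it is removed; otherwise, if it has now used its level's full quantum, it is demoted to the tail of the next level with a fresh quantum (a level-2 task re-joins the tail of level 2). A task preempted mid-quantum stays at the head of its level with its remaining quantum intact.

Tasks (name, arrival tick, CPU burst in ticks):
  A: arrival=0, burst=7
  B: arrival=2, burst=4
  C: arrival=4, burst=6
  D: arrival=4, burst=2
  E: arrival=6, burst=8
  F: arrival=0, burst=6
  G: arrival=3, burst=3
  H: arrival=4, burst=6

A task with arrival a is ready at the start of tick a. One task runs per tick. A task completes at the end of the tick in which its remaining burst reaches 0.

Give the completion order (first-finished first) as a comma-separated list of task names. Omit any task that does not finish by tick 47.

t=0: L0/L1/L2 = AF/-/- → run A
t=1: L0/L1/L2 = AF/-/- → run A
t=2: L0/L1/L2 = FB/A/- → run F
t=3: L0/L1/L2 = FBG/A/- → run F
t=4: L0/L1/L2 = BGCDH/AF/- → run B
t=5: L0/L1/L2 = BGCDH/AF/- → run B
t=6: L0/L1/L2 = GCDHE/AFB/- → run G
t=7: L0/L1/L2 = GCDHE/AFB/- → run G
t=8: L0/L1/L2 = CDHE/AFBG/- → run C
t=9: L0/L1/L2 = CDHE/AFBG/- → run C
t=10: L0/L1/L2 = DHE/AFBGC/- → run D
t=11: L0/L1/L2 = DHE/AFBGC/- → run D
t=12: L0/L1/L2 = HE/AFBGC/- → run H
t=13: L0/L1/L2 = HE/AFBGC/- → run H
t=14: L0/L1/L2 = E/AFBGCH/- → run E
t=15: L0/L1/L2 = E/AFBGCH/- → run E
t=16: L0/L1/L2 = -/AFBGCHE/- → run A
t=17: L0/L1/L2 = -/AFBGCHE/- → run A
t=18: L0/L1/L2 = -/AFBGCHE/- → run A
t=19: L0/L1/L2 = -/AFBGCHE/- → run A
t=20: L0/L1/L2 = -/FBGCHE/A → run F
t=21: L0/L1/L2 = -/FBGCHE/A → run F
t=22: L0/L1/L2 = -/FBGCHE/A → run F
t=23: L0/L1/L2 = -/FBGCHE/A → run F
t=24: L0/L1/L2 = -/BGCHE/A → run B
t=25: L0/L1/L2 = -/BGCHE/A → run B
t=26: L0/L1/L2 = -/GCHE/A → run G
t=27: L0/L1/L2 = -/CHE/A → run C
t=28: L0/L1/L2 = -/CHE/A → run C
t=29: L0/L1/L2 = -/CHE/A → run C
t=30: L0/L1/L2 = -/CHE/A → run C
t=31: L0/L1/L2 = -/HE/A → run H
t=32: L0/L1/L2 = -/HE/A → run H
t=33: L0/L1/L2 = -/HE/A → run H
t=34: L0/L1/L2 = -/HE/A → run H
t=35: L0/L1/L2 = -/E/A → run E
t=36: L0/L1/L2 = -/E/A → run E
t=37: L0/L1/L2 = -/E/A → run E
t=38: L0/L1/L2 = -/E/A → run E
t=39: L0/L1/L2 = -/-/AE → run A
t=40: L0/L1/L2 = -/-/E → run E
t=41: L0/L1/L2 = -/-/E → run E
t=42: (idle)
t=43: (idle)
t=44: (idle)
t=45: (idle)
t=46: (idle)
t=47: (idle)

completion order = D, F, B, G, C, H, A, E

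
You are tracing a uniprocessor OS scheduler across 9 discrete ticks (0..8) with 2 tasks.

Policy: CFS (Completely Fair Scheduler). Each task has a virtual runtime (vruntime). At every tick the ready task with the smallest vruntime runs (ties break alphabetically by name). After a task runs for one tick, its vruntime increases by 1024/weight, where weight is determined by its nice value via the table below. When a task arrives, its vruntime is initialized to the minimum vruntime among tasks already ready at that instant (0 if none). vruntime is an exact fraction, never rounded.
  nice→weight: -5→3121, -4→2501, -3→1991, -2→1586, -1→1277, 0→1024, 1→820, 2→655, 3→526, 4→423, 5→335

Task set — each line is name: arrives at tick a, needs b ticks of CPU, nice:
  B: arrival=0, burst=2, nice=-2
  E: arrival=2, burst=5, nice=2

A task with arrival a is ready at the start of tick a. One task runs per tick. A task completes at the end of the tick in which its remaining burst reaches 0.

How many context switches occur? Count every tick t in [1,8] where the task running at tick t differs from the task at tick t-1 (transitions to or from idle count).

context switches = 2

t=0: vr[B=0] → run B
t=1: vr[B=512/793] → run B
t=2: vr[E=0] → run E
t=3: vr[E=1024/655] → run E
t=4: vr[E=2048/655] → run E
t=5: vr[E=3072/655] → run E
t=6: vr[E=4096/655] → run E
t=7: (idle)
t=8: (idle)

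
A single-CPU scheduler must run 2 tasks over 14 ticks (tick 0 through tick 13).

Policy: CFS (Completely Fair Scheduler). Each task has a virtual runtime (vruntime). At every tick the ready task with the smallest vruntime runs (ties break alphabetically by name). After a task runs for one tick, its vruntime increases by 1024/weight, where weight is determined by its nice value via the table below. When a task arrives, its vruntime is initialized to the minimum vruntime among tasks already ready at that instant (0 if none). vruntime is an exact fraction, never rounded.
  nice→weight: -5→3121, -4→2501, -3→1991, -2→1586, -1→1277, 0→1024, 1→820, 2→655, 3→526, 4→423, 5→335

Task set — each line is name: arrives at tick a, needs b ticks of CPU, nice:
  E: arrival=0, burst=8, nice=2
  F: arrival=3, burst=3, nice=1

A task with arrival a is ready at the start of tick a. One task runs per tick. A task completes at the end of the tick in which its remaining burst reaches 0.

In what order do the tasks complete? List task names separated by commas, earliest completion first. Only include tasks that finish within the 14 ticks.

completion order = F, E

t=0: vr[E=0] → run E
t=1: vr[E=1024/655] → run E
t=2: vr[E=2048/655] → run E
t=3: vr[E=3072/655 F=3072/655] → run E
t=4: vr[E=4096/655 F=3072/655] → run F
t=5: vr[E=4096/655 F=159488/26855] → run F
t=6: vr[E=4096/655 F=193024/26855] → run E
t=7: vr[E=1024/131 F=193024/26855] → run F
t=8: vr[E=1024/131] → run E
t=9: vr[E=6144/655] → run E
t=10: vr[E=7168/655] → run E
t=11: (idle)
t=12: (idle)
t=13: (idle)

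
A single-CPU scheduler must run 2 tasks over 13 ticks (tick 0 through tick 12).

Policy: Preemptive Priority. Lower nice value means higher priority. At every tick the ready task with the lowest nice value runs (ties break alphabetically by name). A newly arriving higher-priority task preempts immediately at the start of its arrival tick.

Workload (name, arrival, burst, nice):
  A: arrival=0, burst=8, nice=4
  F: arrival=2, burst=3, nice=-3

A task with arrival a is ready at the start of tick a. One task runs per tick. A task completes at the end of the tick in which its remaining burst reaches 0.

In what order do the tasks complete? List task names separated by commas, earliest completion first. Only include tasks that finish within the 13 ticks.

t=0: ready={A} → run A
t=1: ready={A} → run A
t=2: ready={A,F} → run F
t=3: ready={A,F} → run F
t=4: ready={A,F} → run F
t=5: ready={A} → run A
t=6: ready={A} → run A
t=7: ready={A} → run A
t=8: ready={A} → run A
t=9: ready={A} → run A
t=10: ready={A} → run A
t=11: (idle)
t=12: (idle)

completion order = F, A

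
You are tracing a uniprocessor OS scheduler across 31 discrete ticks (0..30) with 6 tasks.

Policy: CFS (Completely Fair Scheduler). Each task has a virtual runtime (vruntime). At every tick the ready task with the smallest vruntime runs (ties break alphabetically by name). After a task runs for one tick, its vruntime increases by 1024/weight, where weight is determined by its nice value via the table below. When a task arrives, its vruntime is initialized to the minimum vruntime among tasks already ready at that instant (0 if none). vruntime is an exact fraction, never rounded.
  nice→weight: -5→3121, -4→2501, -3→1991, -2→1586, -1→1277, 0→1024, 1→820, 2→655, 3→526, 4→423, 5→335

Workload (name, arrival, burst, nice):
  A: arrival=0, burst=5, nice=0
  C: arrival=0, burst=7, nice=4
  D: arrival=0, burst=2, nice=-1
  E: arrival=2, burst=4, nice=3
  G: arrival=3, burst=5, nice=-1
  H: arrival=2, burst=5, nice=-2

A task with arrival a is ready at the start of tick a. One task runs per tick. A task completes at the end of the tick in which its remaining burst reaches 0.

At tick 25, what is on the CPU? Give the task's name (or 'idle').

running at tick 25 = C

t=0: vr[A=0 C=0 D=0] → run A
t=1: vr[A=1 C=0 D=0] → run C
t=2: vr[A=1 C=1024/423 D=0 E=0 H=0] → run D
t=3: vr[A=1 C=1024/423 D=1024/1277 E=0 G=0 H=0] → run E
t=4: vr[A=1 C=1024/423 D=1024/1277 E=512/263 G=0 H=0] → run G
t=5: vr[A=1 C=1024/423 D=1024/1277 E=512/263 G=1024/1277 H=0] → run H
t=6: vr[A=1 C=1024/423 D=1024/1277 E=512/263 G=1024/1277 H=512/793] → run H
t=7: vr[A=1 C=1024/423 D=1024/1277 E=512/263 G=1024/1277 H=1024/793] → run D
t=8: vr[A=1 C=1024/423 E=512/263 G=1024/1277 H=1024/793] → run G
t=9: vr[A=1 C=1024/423 E=512/263 G=2048/1277 H=1024/793] → run A
t=10: vr[A=2 C=1024/423 E=512/263 G=2048/1277 H=1024/793] → run H
t=11: vr[A=2 C=1024/423 E=512/263 G=2048/1277 H=1536/793] → run G
t=12: vr[A=2 C=1024/423 E=512/263 G=3072/1277 H=1536/793] → run H
t=13: vr[A=2 C=1024/423 E=512/263 G=3072/1277 H=2048/793] → run E
t=14: vr[A=2 C=1024/423 E=1024/263 G=3072/1277 H=2048/793] → run A
t=15: vr[A=3 C=1024/423 E=1024/263 G=3072/1277 H=2048/793] → run G
t=16: vr[A=3 C=1024/423 E=1024/263 G=4096/1277 H=2048/793] → run C
t=17: vr[A=3 C=2048/423 E=1024/263 G=4096/1277 H=2048/793] → run H
t=18: vr[A=3 C=2048/423 E=1024/263 G=4096/1277] → run A
t=19: vr[A=4 C=2048/423 E=1024/263 G=4096/1277] → run G
t=20: vr[A=4 C=2048/423 E=1024/263] → run E
t=21: vr[A=4 C=2048/423 E=1536/263] → run A
t=22: vr[C=2048/423 E=1536/263] → run C
t=23: vr[C=1024/141 E=1536/263] → run E
t=24: vr[C=1024/141] → run C
t=25: vr[C=4096/423] → run C
t=26: vr[C=5120/423] → run C
t=27: vr[C=2048/141] → run C
t=28: (idle)
t=29: (idle)
t=30: (idle)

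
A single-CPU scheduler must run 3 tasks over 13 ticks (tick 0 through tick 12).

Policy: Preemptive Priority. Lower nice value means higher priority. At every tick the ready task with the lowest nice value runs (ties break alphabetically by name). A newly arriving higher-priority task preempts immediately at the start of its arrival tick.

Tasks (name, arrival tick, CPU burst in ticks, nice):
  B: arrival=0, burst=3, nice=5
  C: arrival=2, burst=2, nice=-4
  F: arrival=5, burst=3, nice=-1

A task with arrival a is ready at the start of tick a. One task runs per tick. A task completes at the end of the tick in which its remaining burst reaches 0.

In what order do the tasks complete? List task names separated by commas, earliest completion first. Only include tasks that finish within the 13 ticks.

t=0: ready={B} → run B
t=1: ready={B} → run B
t=2: ready={B,C} → run C
t=3: ready={B,C} → run C
t=4: ready={B} → run B
t=5: ready={F} → run F
t=6: ready={F} → run F
t=7: ready={F} → run F
t=8: (idle)
t=9: (idle)
t=10: (idle)
t=11: (idle)
t=12: (idle)

completion order = C, B, F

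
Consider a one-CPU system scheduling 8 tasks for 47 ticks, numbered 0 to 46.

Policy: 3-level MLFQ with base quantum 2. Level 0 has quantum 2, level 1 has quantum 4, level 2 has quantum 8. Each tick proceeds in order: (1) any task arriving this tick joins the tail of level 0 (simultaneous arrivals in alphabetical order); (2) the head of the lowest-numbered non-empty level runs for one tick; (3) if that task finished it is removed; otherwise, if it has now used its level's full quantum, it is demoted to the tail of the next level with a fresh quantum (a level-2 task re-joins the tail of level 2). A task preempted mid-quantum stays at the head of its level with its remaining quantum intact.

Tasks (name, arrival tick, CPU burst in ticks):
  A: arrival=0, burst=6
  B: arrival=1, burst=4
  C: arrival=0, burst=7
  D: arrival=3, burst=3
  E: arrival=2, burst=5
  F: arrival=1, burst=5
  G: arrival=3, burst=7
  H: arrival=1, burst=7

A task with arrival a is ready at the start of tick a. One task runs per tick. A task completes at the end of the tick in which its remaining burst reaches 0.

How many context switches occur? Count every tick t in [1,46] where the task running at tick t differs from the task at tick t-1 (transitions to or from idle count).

context switches = 19

t=0: L0/L1/L2 = AC/-/- → run A
t=1: L0/L1/L2 = ACBFH/-/- → run A
t=2: L0/L1/L2 = CBFHE/A/- → run C
t=3: L0/L1/L2 = CBFHEDG/A/- → run C
t=4: L0/L1/L2 = BFHEDG/AC/- → run B
t=5: L0/L1/L2 = BFHEDG/AC/- → run B
t=6: L0/L1/L2 = FHEDG/ACB/- → run F
t=7: L0/L1/L2 = FHEDG/ACB/- → run F
t=8: L0/L1/L2 = HEDG/ACBF/- → run H
t=9: L0/L1/L2 = HEDG/ACBF/- → run H
t=10: L0/L1/L2 = EDG/ACBFH/- → run E
t=11: L0/L1/L2 = EDG/ACBFH/- → run E
t=12: L0/L1/L2 = DG/ACBFHE/- → run D
t=13: L0/L1/L2 = DG/ACBFHE/- → run D
t=14: L0/L1/L2 = G/ACBFHED/- → run G
t=15: L0/L1/L2 = G/ACBFHED/- → run G
t=16: L0/L1/L2 = -/ACBFHEDG/- → run A
t=17: L0/L1/L2 = -/ACBFHEDG/- → run A
t=18: L0/L1/L2 = -/ACBFHEDG/- → run A
t=19: L0/L1/L2 = -/ACBFHEDG/- → run A
t=20: L0/L1/L2 = -/CBFHEDG/- → run C
t=21: L0/L1/L2 = -/CBFHEDG/- → run C
t=22: L0/L1/L2 = -/CBFHEDG/- → run C
t=23: L0/L1/L2 = -/CBFHEDG/- → run C
t=24: L0/L1/L2 = -/BFHEDG/C → run B
t=25: L0/L1/L2 = -/BFHEDG/C → run B
t=26: L0/L1/L2 = -/FHEDG/C → run F
t=27: L0/L1/L2 = -/FHEDG/C → run F
t=28: L0/L1/L2 = -/FHEDG/C → run F
t=29: L0/L1/L2 = -/HEDG/C → run H
t=30: L0/L1/L2 = -/HEDG/C → run H
t=31: L0/L1/L2 = -/HEDG/C → run H
t=32: L0/L1/L2 = -/HEDG/C → run H
t=33: L0/L1/L2 = -/EDG/CH → run E
t=34: L0/L1/L2 = -/EDG/CH → run E
t=35: L0/L1/L2 = -/EDG/CH → run E
t=36: L0/L1/L2 = -/DG/CH → run D
t=37: L0/L1/L2 = -/G/CH → run G
t=38: L0/L1/L2 = -/G/CH → run G
t=39: L0/L1/L2 = -/G/CH → run G
t=40: L0/L1/L2 = -/G/CH → run G
t=41: L0/L1/L2 = -/-/CHG → run C
t=42: L0/L1/L2 = -/-/HG → run H
t=43: L0/L1/L2 = -/-/G → run G
t=44: (idle)
t=45: (idle)
t=46: (idle)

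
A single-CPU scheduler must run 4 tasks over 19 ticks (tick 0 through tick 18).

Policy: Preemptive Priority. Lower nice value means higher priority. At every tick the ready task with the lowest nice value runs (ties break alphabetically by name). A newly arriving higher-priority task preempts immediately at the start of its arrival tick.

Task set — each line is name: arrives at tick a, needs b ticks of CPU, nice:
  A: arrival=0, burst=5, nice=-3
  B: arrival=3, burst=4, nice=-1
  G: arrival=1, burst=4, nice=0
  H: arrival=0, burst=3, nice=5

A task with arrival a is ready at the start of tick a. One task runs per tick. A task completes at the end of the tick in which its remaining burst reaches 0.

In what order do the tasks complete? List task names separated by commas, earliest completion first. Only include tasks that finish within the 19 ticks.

completion order = A, B, G, H

t=0: ready={A,H} → run A
t=1: ready={A,G,H} → run A
t=2: ready={A,G,H} → run A
t=3: ready={A,B,G,H} → run A
t=4: ready={A,B,G,H} → run A
t=5: ready={B,G,H} → run B
t=6: ready={B,G,H} → run B
t=7: ready={B,G,H} → run B
t=8: ready={B,G,H} → run B
t=9: ready={G,H} → run G
t=10: ready={G,H} → run G
t=11: ready={G,H} → run G
t=12: ready={G,H} → run G
t=13: ready={H} → run H
t=14: ready={H} → run H
t=15: ready={H} → run H
t=16: (idle)
t=17: (idle)
t=18: (idle)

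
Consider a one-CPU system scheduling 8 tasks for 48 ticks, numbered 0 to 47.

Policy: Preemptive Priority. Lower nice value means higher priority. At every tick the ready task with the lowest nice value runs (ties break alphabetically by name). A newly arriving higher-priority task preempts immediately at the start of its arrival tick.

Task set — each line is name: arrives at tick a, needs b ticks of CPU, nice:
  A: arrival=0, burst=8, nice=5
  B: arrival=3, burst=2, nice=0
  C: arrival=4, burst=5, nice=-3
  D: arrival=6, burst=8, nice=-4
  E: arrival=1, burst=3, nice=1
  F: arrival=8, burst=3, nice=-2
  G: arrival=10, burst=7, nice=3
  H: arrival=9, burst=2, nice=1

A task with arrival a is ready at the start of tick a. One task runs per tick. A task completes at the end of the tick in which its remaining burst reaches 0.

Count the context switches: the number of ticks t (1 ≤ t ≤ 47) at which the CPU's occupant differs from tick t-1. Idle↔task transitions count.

t=0: ready={A} → run A
t=1: ready={A,E} → run E
t=2: ready={A,E} → run E
t=3: ready={A,B,E} → run B
t=4: ready={A,B,C,E} → run C
t=5: ready={A,B,C,E} → run C
t=6: ready={A,B,C,D,E} → run D
t=7: ready={A,B,C,D,E} → run D
t=8: ready={A,B,C,D,E,F} → run D
t=9: ready={A,B,C,D,E,F,H} → run D
t=10: ready={A,B,C,D,E,F,G,H} → run D
t=11: ready={A,B,C,D,E,F,G,H} → run D
t=12: ready={A,B,C,D,E,F,G,H} → run D
t=13: ready={A,B,C,D,E,F,G,H} → run D
t=14: ready={A,B,C,E,F,G,H} → run C
t=15: ready={A,B,C,E,F,G,H} → run C
t=16: ready={A,B,C,E,F,G,H} → run C
t=17: ready={A,B,E,F,G,H} → run F
t=18: ready={A,B,E,F,G,H} → run F
t=19: ready={A,B,E,F,G,H} → run F
t=20: ready={A,B,E,G,H} → run B
t=21: ready={A,E,G,H} → run E
t=22: ready={A,G,H} → run H
t=23: ready={A,G,H} → run H
t=24: ready={A,G} → run G
t=25: ready={A,G} → run G
t=26: ready={A,G} → run G
t=27: ready={A,G} → run G
t=28: ready={A,G} → run G
t=29: ready={A,G} → run G
t=30: ready={A,G} → run G
t=31: ready={A} → run A
t=32: ready={A} → run A
t=33: ready={A} → run A
t=34: ready={A} → run A
t=35: ready={A} → run A
t=36: ready={A} → run A
t=37: ready={A} → run A
t=38: (idle)
t=39: (idle)
t=40: (idle)
t=41: (idle)
t=42: (idle)
t=43: (idle)
t=44: (idle)
t=45: (idle)
t=46: (idle)
t=47: (idle)

context switches = 12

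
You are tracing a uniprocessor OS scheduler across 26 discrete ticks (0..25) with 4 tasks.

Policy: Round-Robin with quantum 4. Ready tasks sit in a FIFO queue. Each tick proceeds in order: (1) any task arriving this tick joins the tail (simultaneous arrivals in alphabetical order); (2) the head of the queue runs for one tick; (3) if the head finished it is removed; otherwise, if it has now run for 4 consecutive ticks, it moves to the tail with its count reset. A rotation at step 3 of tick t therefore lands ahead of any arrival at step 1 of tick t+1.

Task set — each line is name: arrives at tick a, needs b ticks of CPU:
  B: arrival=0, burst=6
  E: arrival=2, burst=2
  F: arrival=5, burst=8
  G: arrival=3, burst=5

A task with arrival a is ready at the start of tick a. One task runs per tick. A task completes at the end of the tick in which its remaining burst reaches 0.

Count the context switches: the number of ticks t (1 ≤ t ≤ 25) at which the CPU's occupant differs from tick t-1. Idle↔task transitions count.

context switches = 7

t=0: queue=[B] q_used=0 → run B
t=1: queue=[B] q_used=1 → run B
t=2: queue=[B,E] q_used=2 → run B
t=3: queue=[B,E,G] q_used=3 → run B
t=4: queue=[E,G,B] q_used=0 → run E
t=5: queue=[E,G,B,F] q_used=1 → run E
t=6: queue=[G,B,F] q_used=0 → run G
t=7: queue=[G,B,F] q_used=1 → run G
t=8: queue=[G,B,F] q_used=2 → run G
t=9: queue=[G,B,F] q_used=3 → run G
t=10: queue=[B,F,G] q_used=0 → run B
t=11: queue=[B,F,G] q_used=1 → run B
t=12: queue=[F,G] q_used=0 → run F
t=13: queue=[F,G] q_used=1 → run F
t=14: queue=[F,G] q_used=2 → run F
t=15: queue=[F,G] q_used=3 → run F
t=16: queue=[G,F] q_used=0 → run G
t=17: queue=[F] q_used=0 → run F
t=18: queue=[F] q_used=1 → run F
t=19: queue=[F] q_used=2 → run F
t=20: queue=[F] q_used=3 → run F
t=21: (idle)
t=22: (idle)
t=23: (idle)
t=24: (idle)
t=25: (idle)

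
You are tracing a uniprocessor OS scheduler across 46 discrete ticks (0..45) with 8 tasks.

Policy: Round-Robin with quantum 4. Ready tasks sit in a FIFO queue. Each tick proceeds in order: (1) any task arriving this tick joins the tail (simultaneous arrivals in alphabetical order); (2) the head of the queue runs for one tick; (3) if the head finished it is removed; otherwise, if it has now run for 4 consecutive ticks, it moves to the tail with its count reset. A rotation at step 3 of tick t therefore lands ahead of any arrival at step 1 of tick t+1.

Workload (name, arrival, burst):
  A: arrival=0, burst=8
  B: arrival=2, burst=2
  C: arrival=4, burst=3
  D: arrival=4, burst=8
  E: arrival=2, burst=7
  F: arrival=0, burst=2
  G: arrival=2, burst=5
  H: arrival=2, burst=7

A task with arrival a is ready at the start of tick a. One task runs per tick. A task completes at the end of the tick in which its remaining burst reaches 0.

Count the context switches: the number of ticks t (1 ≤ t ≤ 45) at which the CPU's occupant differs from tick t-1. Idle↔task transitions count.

t=0: queue=[A,F] q_used=0 → run A
t=1: queue=[A,F] q_used=1 → run A
t=2: queue=[A,F,B,E,G,H] q_used=2 → run A
t=3: queue=[A,F,B,E,G,H] q_used=3 → run A
t=4: queue=[F,B,E,G,H,A,C,D] q_used=0 → run F
t=5: queue=[F,B,E,G,H,A,C,D] q_used=1 → run F
t=6: queue=[B,E,G,H,A,C,D] q_used=0 → run B
t=7: queue=[B,E,G,H,A,C,D] q_used=1 → run B
t=8: queue=[E,G,H,A,C,D] q_used=0 → run E
t=9: queue=[E,G,H,A,C,D] q_used=1 → run E
t=10: queue=[E,G,H,A,C,D] q_used=2 → run E
t=11: queue=[E,G,H,A,C,D] q_used=3 → run E
t=12: queue=[G,H,A,C,D,E] q_used=0 → run G
t=13: queue=[G,H,A,C,D,E] q_used=1 → run G
t=14: queue=[G,H,A,C,D,E] q_used=2 → run G
t=15: queue=[G,H,A,C,D,E] q_used=3 → run G
t=16: queue=[H,A,C,D,E,G] q_used=0 → run H
t=17: queue=[H,A,C,D,E,G] q_used=1 → run H
t=18: queue=[H,A,C,D,E,G] q_used=2 → run H
t=19: queue=[H,A,C,D,E,G] q_used=3 → run H
t=20: queue=[A,C,D,E,G,H] q_used=0 → run A
t=21: queue=[A,C,D,E,G,H] q_used=1 → run A
t=22: queue=[A,C,D,E,G,H] q_used=2 → run A
t=23: queue=[A,C,D,E,G,H] q_used=3 → run A
t=24: queue=[C,D,E,G,H] q_used=0 → run C
t=25: queue=[C,D,E,G,H] q_used=1 → run C
t=26: queue=[C,D,E,G,H] q_used=2 → run C
t=27: queue=[D,E,G,H] q_used=0 → run D
t=28: queue=[D,E,G,H] q_used=1 → run D
t=29: queue=[D,E,G,H] q_used=2 → run D
t=30: queue=[D,E,G,H] q_used=3 → run D
t=31: queue=[E,G,H,D] q_used=0 → run E
t=32: queue=[E,G,H,D] q_used=1 → run E
t=33: queue=[E,G,H,D] q_used=2 → run E
t=34: queue=[G,H,D] q_used=0 → run G
t=35: queue=[H,D] q_used=0 → run H
t=36: queue=[H,D] q_used=1 → run H
t=37: queue=[H,D] q_used=2 → run H
t=38: queue=[D] q_used=0 → run D
t=39: queue=[D] q_used=1 → run D
t=40: queue=[D] q_used=2 → run D
t=41: queue=[D] q_used=3 → run D
t=42: (idle)
t=43: (idle)
t=44: (idle)
t=45: (idle)

context switches = 13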